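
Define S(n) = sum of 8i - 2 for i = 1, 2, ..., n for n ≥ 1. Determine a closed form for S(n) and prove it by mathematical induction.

We claim S(n) = 2n(2n + 1) for all n ≥ 1.
For the base case n = 1: S(1) = 6, and the closed form gives 6. They agree.
Suppose the result is true for n = i, so S(i) = 2i(2i + 1).
Then S(i+1) = S(i) + (8i + 6) = (2i(2i + 1)) + (8i + 6).
Simplifying, S(i+1) = 2(i + 1)(2i + 3) = 2(i+1)(2(i+1) + 1),
which is the closed form with n = i+1.
By the principle of mathematical induction, the result holds for all n ≥ 1.

S(n) = 2n(2n + 1)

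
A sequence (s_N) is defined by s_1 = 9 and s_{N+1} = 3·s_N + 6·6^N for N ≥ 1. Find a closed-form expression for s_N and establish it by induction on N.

s_N = -3^N + 2·6^N

Computing the first terms: s_1 = 9, s_2 = 63, s_3 = 405. This suggests s_N = -3^N + 2·6^N.
Base case (N = 1): the formula gives 9 = 9 = s_1.
Suppose the result is true for N = m, so s_m = -3^m + 2·6^m.
Then s_{m+1} = 3·s_m + 6·6^m = 3·(-3^m + 2·6^m) + 6·6^m = -3^(m + 1) + 2·6^(m + 1),
which is the claimed formula at N = m+1.
By the principle of mathematical induction, the result holds for all N ≥ 1.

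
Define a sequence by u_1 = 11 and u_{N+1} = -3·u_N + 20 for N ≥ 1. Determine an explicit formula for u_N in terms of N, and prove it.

u_N = -2(-3)^N + 5

Computing the first terms: u_1 = 11, u_2 = -13, u_3 = 59. This suggests u_N = -2(-3)^N + 5.
Base step (N = 1): the formula gives 11 = 11 = u_1.
For the inductive step, assume it holds for an arbitrary p ≥ 1, so u_p = -2(-3)^p + 5.
Then u_{p+1} = -3·u_p + 20 = -3·(-2(-3)^p + 5) + 20 = -2(-3)^(p + 1) + 5,
which is the claimed formula at N = p+1.
By induction, the statement is established for all N ≥ 1.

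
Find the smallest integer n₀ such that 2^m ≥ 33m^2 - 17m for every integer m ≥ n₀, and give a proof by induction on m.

n₀ = 13

At m = 12: 4096 < 4548, so the inequality fails and n₀ ≥ 13. We prove 2^m ≥ 33m^2 - 17m for all m ≥ 13.
Base step (m = 13): 2^m = 8192 and 33m^2 - 17m = 5356, so 8192 ≥ 5356.
Inductive step: assume the claim holds for m = p, so 2^p ≥ 33p^2 - 17p.
Then 2^(p + 1) = 2·(2^p) ≥ 2·(33p^2 - 17p).
Also, for p ≥ 13 we have 2·(33p^2 - 17p) ≥ 33(p+1)^2 - 17(p+1), since 2·(33p^2 - 17p) − (33(p+1)^2 - 17(p+1)) = 33p^2 - 83p - 16, which is nonnegative for all p ≥ 13.
Combining, 2^(p + 1) ≥ 33(p+1)^2 - 17(p+1).
By the principle of mathematical induction, the result holds for all m ≥ 13.
Hence the smallest such n₀ is 13.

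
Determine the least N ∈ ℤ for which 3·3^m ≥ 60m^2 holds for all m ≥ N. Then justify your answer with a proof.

N = 6

At m = 5: 729 < 1500, so the inequality fails and N ≥ 6. We prove 3·3^m ≥ 60m^2 for all m ≥ 6.
Base case (m = 6): 3·3^m = 2187 and 60m^2 = 2160, so 2187 ≥ 2160.
Inductive step: assume the claim holds for m = k, so 3·3^k ≥ 60k^2.
Then 3·3^(k + 1) = 3·(3·3^k) ≥ 3·(60k^2).
Also, for k ≥ 6 we have 3·(60k^2) ≥ 60(k+1)^2, since 3 ≥ (1 + 1/k)^2 for all k ≥ 6.
Combining, 3·3^(k + 1) ≥ 60(k+1)^2.
By the principle of mathematical induction, the result holds for all m ≥ 6.
Hence the smallest such N is 6.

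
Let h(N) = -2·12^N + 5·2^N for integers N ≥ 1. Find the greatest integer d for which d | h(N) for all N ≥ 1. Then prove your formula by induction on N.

d = 2

Computing the first values: h(1) = -14 and h(2) = -268; gcd(-14, -268) = 2, so d ≤ 2.
We prove 2 | -2·12^N + 5·2^N for all N ≥ 1 by induction on N.
When N = 1: h(1) = -14 = 2·(-7), so 2 | h(1).
For the inductive step, assume it holds for an arbitrary i ≥ 1, i.e. 2 | h(i). Then
h(i+1) − 12·h(i) = (-2·12^(i+1) + 5·2^(i+1)) − 12·(-2·12^i + 5·2^i) = (5)·2^i·(2 − 12) = (-50)·2^i. Since 2 | h(i) by the inductive hypothesis, 2 | 12·h(i); and 2 | -50 since -50 = 2·-25. Therefore 2 | h(i+1).
This completes the induction.
Therefore the largest such d is 2.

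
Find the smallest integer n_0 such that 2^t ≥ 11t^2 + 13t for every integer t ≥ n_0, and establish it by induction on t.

n_0 = 11

At t = 10: 1024 < 1230, so the inequality fails and n_0 ≥ 11. We prove 2^t ≥ 11t^2 + 13t for all t ≥ 11.
When t = 11: 2^t = 2048 and 11t^2 + 13t = 1474, so 2048 ≥ 1474.
Suppose the result is true for t = k, so 2^k ≥ 11k^2 + 13k.
Then 2^(k + 1) = 2·(2^k) ≥ 2·(11k^2 + 13k).
Also, for k ≥ 11 we have 2·(11k^2 + 13k) ≥ 11(k+1)^2 + 13(k+1), since 2·(11k^2 + 13k) − (11(k+1)^2 + 13(k+1)) = 11k^2 - 9k - 24, which is nonnegative for all k ≥ 11.
Combining, 2^(k + 1) ≥ 11(k+1)^2 + 13(k+1).
By the principle of mathematical induction, the result holds for all t ≥ 11.
Hence the smallest such n_0 is 11.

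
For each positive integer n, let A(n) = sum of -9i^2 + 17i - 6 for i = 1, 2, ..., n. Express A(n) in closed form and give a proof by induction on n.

We claim A(n) = -n(3n^2 - 4n - 1) for all n ≥ 1.
When n = 1: A(1) = 2, and the closed form gives 2. They agree.
Inductive step: assume the claim holds for n = i, so A(i) = i(-3i^2 + 4i + 1).
Then A(i+1) = A(i) + (-9i^2 - i + 2) = (i(-3i^2 + 4i + 1)) + (-9i^2 - i + 2).
Simplifying, A(i+1) = -(i + 1)(3i^2 + 2i - 2) = -(i+1)(3(i+1)^2 - 4(i+1) - 1),
which is the closed form with n = i+1.
Hence, by induction on n, the claim holds for every n ≥ 1.

A(n) = -n(3n^2 - 4n - 1)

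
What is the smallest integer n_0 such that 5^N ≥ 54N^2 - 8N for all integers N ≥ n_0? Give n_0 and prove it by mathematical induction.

At N = 4: 625 < 832, so the inequality fails and n_0 ≥ 5. We prove 5^N ≥ 54N^2 - 8N for all N ≥ 5.
For the base case N = 5: 5^N = 3125 and 54N^2 - 8N = 1310, so 3125 ≥ 1310.
Suppose the result is true for N = r, so 5^r ≥ 54r^2 - 8r.
Then 5^(r + 1) = 5·(5^r) ≥ 5·(54r^2 - 8r).
Also, for r ≥ 5 we have 5·(54r^2 - 8r) ≥ 54(r+1)^2 - 8(r+1), since 5·(54r^2 - 8r) − (54(r+1)^2 - 8(r+1)) = 216r^2 - 140r - 46, which is nonnegative for all r ≥ 5.
Combining, 5^(r + 1) ≥ 54(r+1)^2 - 8(r+1).
By induction, the statement is established for all N ≥ 5.
Hence the smallest such n_0 is 5.

n_0 = 5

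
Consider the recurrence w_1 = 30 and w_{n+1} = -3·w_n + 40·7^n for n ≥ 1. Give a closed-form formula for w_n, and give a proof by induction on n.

w_n = 2(-3)^(n - 1) + 4·7^n

Computing the first terms: w_1 = 30, w_2 = 190, w_3 = 1390. This suggests w_n = 2(-3)^(n - 1) + 4·7^n.
For the base case n = 1: the formula gives 30 = 30 = w_1.
Inductive step: assume the claim holds for n = p, so w_p = 2(-3)^(p - 1) + 4·7^p.
Then w_{p+1} = -3·w_p + 40·7^p = -3·(2(-3)^(p - 1) + 4·7^p) + 40·7^p = 2(-3)^p + 4·7^(p + 1) = 2(-3)^((p+1) - 1) + 4·7^(p+1),
which is the claimed formula at n = p+1.
This completes the induction.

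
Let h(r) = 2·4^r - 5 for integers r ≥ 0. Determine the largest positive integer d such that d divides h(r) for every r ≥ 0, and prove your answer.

Computing the first values: h(0) = -3 and h(1) = 3; gcd(-3, 3) = 3, so d ≤ 3.
We prove 3 | 2·4^r - 5 for all r ≥ 0 by induction on r.
For the base case r = 0: h(0) = -3 = 3·(-1), so 3 | h(0).
Inductive step: suppose the statement holds for some k ≥ 0, i.e. 3 | h(k). Then
h(k+1) = 2·4^(k+1) - 5 = 4·(2·4^k - 5) + 15 = 4·h(k) + 15. The first term is divisible by 3 by the inductive hypothesis, and 15 is divisible by 3. Hence 3 | h(k+1).
This completes the induction.
Therefore the largest such d is 3.

d = 3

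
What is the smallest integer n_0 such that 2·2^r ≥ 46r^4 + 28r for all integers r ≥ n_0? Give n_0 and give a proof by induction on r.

n_0 = 23

At r = 22: 8388608 < 10776392, so the inequality fails and n_0 ≥ 23. We prove 2·2^r ≥ 46r^4 + 28r for all r ≥ 23.
When r = 23: 2·2^r = 16777216 and 46r^4 + 28r = 12873330, so 16777216 ≥ 12873330.
Suppose the result is true for r = p, so 2·2^p ≥ 46p^4 + 28p.
Then 2·2^(p + 1) = 2·(2·2^p) ≥ 2·(46p^4 + 28p).
Also, for p ≥ 23 we have 2·(46p^4 + 28p) ≥ 46(p+1)^4 + 28(p+1), since 2·(46p^4 + 28p) − (46(p+1)^4 + 28(p+1)) = 46p^4 - 184p^3 - 276p^2 - 156p - 74, which is nonnegative for all p ≥ 23.
Combining, 2·2^(p + 1) ≥ 46(p+1)^4 + 28(p+1).
This completes the induction.
Hence the smallest such n_0 is 23.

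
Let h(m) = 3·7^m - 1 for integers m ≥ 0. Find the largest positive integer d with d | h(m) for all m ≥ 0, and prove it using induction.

Computing the first values: h(0) = 2 and h(1) = 20; gcd(2, 20) = 2, so d ≤ 2.
We prove 2 | 3·7^m - 1 for all m ≥ 0 by induction on m.
Base case (m = 0): h(0) = 2 = 2·(1), so 2 | h(0).
Inductive step: suppose the statement holds for some i ≥ 0, i.e. 2 | h(i). Then
h(i+1) = 3·7^(i+1) - 1 = 7·(3·7^i - 1) + 6 = 7·h(i) + 6. The first term is divisible by 2 by the inductive hypothesis, and 6 is divisible by 2. Hence 2 | h(i+1).
By the principle of mathematical induction, the result holds for all m ≥ 0.
Therefore the largest such d is 2.

d = 2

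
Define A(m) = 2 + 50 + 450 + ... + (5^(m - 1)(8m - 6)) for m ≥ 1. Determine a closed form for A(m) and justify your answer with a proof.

A(m) = 2·5^m(m - 1) + 2

We claim A(m) = 2·5^m(m - 1) + 2 for all m ≥ 1.
For the base case m = 1: A(1) = 2, and the closed form gives 2. They agree.
Inductive step: assume the claim holds for m = j, so A(j) = 2·5^j(j - 1) + 2.
Then A(j+1) = A(j) + (5^j(8j + 2)) = (2·5^j(j - 1) + 2) + (5^j(8j + 2)).
Simplifying, A(j+1) = 10·5^j·j + 2 = 2·5^(j+1)((j+1) - 1) + 2,
which is the closed form with m = j+1.
By the principle of mathematical induction, the result holds for all m ≥ 1.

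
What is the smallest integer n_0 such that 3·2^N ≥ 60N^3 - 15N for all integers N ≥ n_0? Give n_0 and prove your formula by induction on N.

At N = 16: 196608 < 245520, so the inequality fails and n_0 ≥ 17. We prove 3·2^N ≥ 60N^3 - 15N for all N ≥ 17.
For the base case N = 17: 3·2^N = 393216 and 60N^3 - 15N = 294525, so 393216 ≥ 294525.
Inductive step: assume the claim holds for N = j, so 3·2^j ≥ 60j^3 - 15j.
Then 3·2^(j + 1) = 2·(3·2^j) ≥ 2·(60j^3 - 15j).
Also, for j ≥ 17 we have 2·(60j^3 - 15j) ≥ 60(j+1)^3 - 15(j+1), since 2·(60j^3 - 15j) − (60(j+1)^3 - 15(j+1)) = 60j^3 - 180j^2 - 195j - 45, which is nonnegative for all j ≥ 17.
Combining, 3·2^(j + 1) ≥ 60(j+1)^3 - 15(j+1).
Hence, by induction on N, the claim holds for every N ≥ 17.
Hence the smallest such n_0 is 17.

n_0 = 17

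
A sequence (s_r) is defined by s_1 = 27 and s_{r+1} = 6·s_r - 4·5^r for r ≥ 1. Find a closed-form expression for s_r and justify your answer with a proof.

s_r = 4·5^r + 7·6^(r - 1)

Computing the first terms: s_1 = 27, s_2 = 142, s_3 = 752. This suggests s_r = 4·5^r + 7·6^(r - 1).
For the base case r = 1: the formula gives 27 = 27 = s_1.
Inductive step: suppose the statement holds for some j ≥ 1, so s_j = 4·5^j + 7·6^(j - 1).
Then s_{j+1} = 6·s_j - 4·5^j = 6·(4·5^j + 7·6^(j - 1)) - 4·5^j = 4·5^(j + 1) + 7·6^j = 4·5^(j+1) + 7·6^((j+1) - 1),
which is the claimed formula at r = j+1.
By the principle of mathematical induction, the result holds for all r ≥ 1.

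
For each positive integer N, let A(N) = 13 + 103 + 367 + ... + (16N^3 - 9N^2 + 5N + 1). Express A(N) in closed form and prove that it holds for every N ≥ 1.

We claim A(N) = N(4N^3 + 5N^2 + 2N + 2) for all N ≥ 1.
Base step (N = 1): A(1) = 13, and the closed form gives 13. They agree.
Suppose the result is true for N = k, so A(k) = k(4k^3 + 5k^2 + 2k + 2).
Then A(k+1) = A(k) + (16k^3 + 39k^2 + 35k + 13) = (k(4k^3 + 5k^2 + 2k + 2)) + (16k^3 + 39k^2 + 35k + 13).
Simplifying, A(k+1) = (k + 1)(4k^3 + 17k^2 + 24k + 13) = (k+1)(4(k+1)^3 + 5(k+1)^2 + 2(k+1) + 2),
which is the closed form with N = k+1.
By the principle of mathematical induction, the result holds for all N ≥ 1.

A(N) = N(4N^3 + 5N^2 + 2N + 2)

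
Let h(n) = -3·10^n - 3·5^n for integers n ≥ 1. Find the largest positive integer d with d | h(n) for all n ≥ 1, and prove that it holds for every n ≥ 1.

d = 15

Computing the first values: h(1) = -45 and h(2) = -375; gcd(-45, -375) = 15, so d ≤ 15.
We prove 15 | -3·10^n - 3·5^n for all n ≥ 1 by induction on n.
Base step (n = 1): h(1) = -45 = 15·(-3), so 15 | h(1).
Suppose the result is true for n = p, i.e. 15 | h(p). Then
h(p+1) − 10·h(p) = (-3·10^(p+1) - 3·5^(p+1)) − 10·(-3·10^p - 3·5^p) = (-3)·5^p·(5 − 10) = (15)·5^p. Since 15 | h(p) by the inductive hypothesis, 15 | 10·h(p); and 15 | 15 since 15 = 15·1. Therefore 15 | h(p+1).
By the principle of mathematical induction, the result holds for all n ≥ 1.
Therefore the largest such d is 15.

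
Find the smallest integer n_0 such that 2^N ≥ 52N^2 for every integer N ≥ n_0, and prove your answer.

At N = 13: 8192 < 8788, so the inequality fails and n_0 ≥ 14. We prove 2^N ≥ 52N^2 for all N ≥ 14.
For the base case N = 14: 2^N = 16384 and 52N^2 = 10192, so 16384 ≥ 10192.
Inductive step: suppose the statement holds for some p ≥ 14, so 2^p ≥ 52p^2.
Then 2^(p + 1) = 2·(2^p) ≥ 2·(52p^2).
Also, for p ≥ 14 we have 2·(52p^2) ≥ 52(p+1)^2, since 2 ≥ (1 + 1/p)^2 for all p ≥ 14.
Combining, 2^(p + 1) ≥ 52(p+1)^2.
Hence, by induction on N, the claim holds for every N ≥ 14.
Hence the smallest such n_0 is 14.

n_0 = 14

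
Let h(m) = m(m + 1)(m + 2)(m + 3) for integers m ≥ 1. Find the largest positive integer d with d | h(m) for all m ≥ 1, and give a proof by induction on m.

Computing the first values: h(1) = 24 and h(2) = 120; gcd(24, 120) = 24, so d ≤ 24.
We prove 24 | m(m + 1)(m + 2)(m + 3) for all m ≥ 1 by induction on m.
Base step (m = 1): h(1) = 24 = 24·(1), so 24 | h(1).
Inductive step: assume the claim holds for m = p, i.e. 24 | h(p). Then
h(p+1) − h(p) = (p+1)·(p+2)·(p+3)·(p+4) − p·(p+1)·(p+2)·(p+3) = (p+1)·(p+2)·(p+3)·[(p+4) − p] = 4·(p+1)·(p+2)·(p+3). The product of 3 consecutive integers is divisible by (3)! = 6, so h(p+1) − h(p) is divisible by 4·6 = 24. By the inductive hypothesis 24 | h(p), hence 24 | h(p+1).
By the principle of mathematical induction, the result holds for all m ≥ 1.
Therefore the largest such d is 24.

d = 24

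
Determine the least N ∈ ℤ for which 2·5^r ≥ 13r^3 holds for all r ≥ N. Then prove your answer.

At r = 3: 250 < 351, so the inequality fails and N ≥ 4. We prove 2·5^r ≥ 13r^3 for all r ≥ 4.
Base step (r = 4): 2·5^r = 1250 and 13r^3 = 832, so 1250 ≥ 832.
Inductive step: assume the claim holds for r = i, so 2·5^i ≥ 13i^3.
Then 2·5^(i + 1) = 5·(2·5^i) ≥ 5·(13i^3).
Also, for i ≥ 4 we have 5·(13i^3) ≥ 13(i+1)^3, since 5 ≥ (1 + 1/i)^3 for all i ≥ 4.
Combining, 2·5^(i + 1) ≥ 13(i+1)^3.
Hence, by induction on r, the claim holds for every r ≥ 4.
Hence the smallest such N is 4.

N = 4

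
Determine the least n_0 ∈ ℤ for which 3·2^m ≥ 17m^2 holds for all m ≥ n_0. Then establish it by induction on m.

At m = 8: 768 < 1088, so the inequality fails and n_0 ≥ 9. We prove 3·2^m ≥ 17m^2 for all m ≥ 9.
Base step (m = 9): 3·2^m = 1536 and 17m^2 = 1377, so 1536 ≥ 1377.
Suppose the result is true for m = p, so 3·2^p ≥ 17p^2.
Then 3·2^(p + 1) = 2·(3·2^p) ≥ 2·(17p^2).
Also, for p ≥ 9 we have 2·(17p^2) ≥ 17(p+1)^2, since 2 ≥ (1 + 1/p)^2 for all p ≥ 9.
Combining, 3·2^(p + 1) ≥ 17(p+1)^2.
This completes the induction.
Hence the smallest such n_0 is 9.

n_0 = 9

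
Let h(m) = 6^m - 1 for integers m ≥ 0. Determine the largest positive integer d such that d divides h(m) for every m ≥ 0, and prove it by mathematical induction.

d = 5

Computing the first values: h(0) = 0 and h(1) = 5; gcd(0, 5) = 5, so d ≤ 5.
We prove 5 | 6^m - 1 for all m ≥ 0 by induction on m.
Base step (m = 0): h(0) = 0 = 5·(0), so 5 | h(0).
Inductive step: suppose the statement holds for some p ≥ 0, i.e. 5 | h(p). Then
h(p+1) = 6^(p+1) - 1 = 6·(6^p - 1) + 5 = 6·h(p) + 5. The first term is divisible by 5 by the inductive hypothesis, and 5 is divisible by 5. Hence 5 | h(p+1).
By induction, the statement is established for all m ≥ 0.
Therefore the largest such d is 5.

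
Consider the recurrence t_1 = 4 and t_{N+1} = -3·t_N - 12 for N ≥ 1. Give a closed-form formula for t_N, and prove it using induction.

Computing the first terms: t_1 = 4, t_2 = -24, t_3 = 60. This suggests t_N = 7(-3)^(N - 1) - 3.
Base case (N = 1): the formula gives 4 = 4 = t_1.
Inductive step: suppose the statement holds for some m ≥ 1, so t_m = 7(-3)^(m - 1) - 3.
Then t_{m+1} = -3·t_m - 12 = -3·(7(-3)^(m - 1) - 3) - 12 = 7(-3)^m - 3 = 7(-3)^((m+1) - 1) - 3,
which is the claimed formula at N = m+1.
This completes the induction.

t_N = 7(-3)^(N - 1) - 3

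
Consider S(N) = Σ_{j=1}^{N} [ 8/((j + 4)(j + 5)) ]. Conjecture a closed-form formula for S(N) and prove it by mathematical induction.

We claim S(N) = 8N/(5(N + 5)) for all N ≥ 1.
When N = 1: S(1) = 4/15, and the closed form gives 4/15. They agree.
Inductive step: suppose the statement holds for some j ≥ 1, so S(j) = 8j/(5(j + 5)).
Then S(j+1) = S(j) + (8/((j + 5)(j + 6))) = (8j/(5(j + 5))) + (8/((j + 5)(j + 6))).
Simplifying, S(j+1) = 8(j + 1)/(5(j + 6)) = 8(j+1)/(5((j+1) + 5)),
which is the closed form with N = j+1.
By the principle of mathematical induction, the result holds for all N ≥ 1.

S(N) = 8N/(5(N + 5))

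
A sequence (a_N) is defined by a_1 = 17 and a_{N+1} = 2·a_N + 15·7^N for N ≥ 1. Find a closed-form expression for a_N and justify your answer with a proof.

Computing the first terms: a_1 = 17, a_2 = 139, a_3 = 1013. This suggests a_N = -2^(N + 1) + 3·7^N.
Base case (N = 1): the formula gives 17 = 17 = a_1.
Inductive step: assume the claim holds for N = r, so a_r = -2^(r + 1) + 3·7^r.
Then a_{r+1} = 2·a_r + 15·7^r = 2·(-2^(r + 1) + 3·7^r) + 15·7^r = -2^(r + 2) + 3·7^(r + 1) = -2^((r+1) + 1) + 3·7^(r+1),
which is the claimed formula at N = r+1.
By induction, the statement is established for all N ≥ 1.

a_N = -2^(N + 1) + 3·7^N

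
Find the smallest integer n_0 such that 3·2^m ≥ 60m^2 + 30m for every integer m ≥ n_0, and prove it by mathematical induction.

At m = 11: 6144 < 7590, so the inequality fails and n_0 ≥ 12. We prove 3·2^m ≥ 60m^2 + 30m for all m ≥ 12.
When m = 12: 3·2^m = 12288 and 60m^2 + 30m = 9000, so 12288 ≥ 9000.
Inductive step: suppose the statement holds for some p ≥ 12, so 3·2^p ≥ 60p^2 + 30p.
Then 3·2^(p + 1) = 2·(3·2^p) ≥ 2·(60p^2 + 30p).
Also, for p ≥ 12 we have 2·(60p^2 + 30p) ≥ 60(p+1)^2 + 30(p+1), since 2·(60p^2 + 30p) − (60(p+1)^2 + 30(p+1)) = 60p^2 - 90p - 90, which is nonnegative for all p ≥ 12.
Combining, 3·2^(p + 1) ≥ 60(p+1)^2 + 30(p+1).
This completes the induction.
Hence the smallest such n_0 is 12.

n_0 = 12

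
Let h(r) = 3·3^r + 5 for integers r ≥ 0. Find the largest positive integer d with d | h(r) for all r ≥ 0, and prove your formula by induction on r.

Computing the first values: h(0) = 8 and h(1) = 14; gcd(8, 14) = 2, so d ≤ 2.
We prove 2 | 3·3^r + 5 for all r ≥ 0 by induction on r.
Base case (r = 0): h(0) = 8 = 2·(4), so 2 | h(0).
Suppose the result is true for r = k, i.e. 2 | h(k). Then
h(k+1) = 3·3^(k+1) + 5 = 3·(3·3^k + 5) - 10 = 3·h(k) - 10. The first term is divisible by 2 by the inductive hypothesis, and -10 is divisible by 2. Hence 2 | h(k+1).
By the principle of mathematical induction, the result holds for all r ≥ 0.
Therefore the largest such d is 2.

d = 2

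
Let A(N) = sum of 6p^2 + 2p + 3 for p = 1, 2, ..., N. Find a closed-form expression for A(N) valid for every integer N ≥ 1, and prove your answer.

A(N) = N(2N^2 + 4N + 5)

We claim A(N) = N(2N^2 + 4N + 5) for all N ≥ 1.
Base step (N = 1): A(1) = 11, and the closed form gives 11. They agree.
Inductive step: assume the claim holds for N = p, so A(p) = p(2p^2 + 4p + 5).
Then A(p+1) = A(p) + (6p^2 + 14p + 11) = (p(2p^2 + 4p + 5)) + (6p^2 + 14p + 11).
Simplifying, A(p+1) = (p + 1)(2p^2 + 8p + 11) = (p+1)(2(p+1)^2 + 4(p+1) + 5),
which is the closed form with N = p+1.
By the principle of mathematical induction, the result holds for all N ≥ 1.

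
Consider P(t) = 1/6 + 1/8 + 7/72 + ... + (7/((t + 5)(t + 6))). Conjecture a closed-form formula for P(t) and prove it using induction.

P(t) = 7t/(6(t + 6))

We claim P(t) = 7t/(6(t + 6)) for all t ≥ 1.
Base case (t = 1): P(1) = 1/6, and the closed form gives 1/6. They agree.
Inductive step: suppose the statement holds for some k ≥ 1, so P(k) = 7k/(6(k + 6)).
Then P(k+1) = P(k) + (7/((k + 6)(k + 7))) = (7k/(6(k + 6))) + (7/((k + 6)(k + 7))).
Simplifying, P(k+1) = 7(k + 1)/(6(k + 7)) = 7(k+1)/(6((k+1) + 6)),
which is the closed form with t = k+1.
This completes the induction.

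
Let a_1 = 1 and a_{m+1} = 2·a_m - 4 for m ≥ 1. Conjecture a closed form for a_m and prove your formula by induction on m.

a_m = -3·2^(m - 1) + 4

Computing the first terms: a_1 = 1, a_2 = -2, a_3 = -8. This suggests a_m = -3·2^(m - 1) + 4.
Base case (m = 1): the formula gives 1 = 1 = a_1.
Suppose the result is true for m = r, so a_r = -3·2^(r - 1) + 4.
Then a_{r+1} = 2·a_r - 4 = 2·(-3·2^(r - 1) + 4) - 4 = -3·2^r + 4 = -3·2^((r+1) - 1) + 4,
which is the claimed formula at m = r+1.
This completes the induction.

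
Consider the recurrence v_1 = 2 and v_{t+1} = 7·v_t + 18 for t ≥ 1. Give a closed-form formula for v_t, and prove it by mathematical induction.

v_t = 5·7^(t - 1) - 3

Computing the first terms: v_1 = 2, v_2 = 32, v_3 = 242. This suggests v_t = 5·7^(t - 1) - 3.
When t = 1: the formula gives 2 = 2 = v_1.
Inductive step: suppose the statement holds for some r ≥ 1, so v_r = 5·7^(r - 1) - 3.
Then v_{r+1} = 7·v_r + 18 = 7·(5·7^(r - 1) - 3) + 18 = 5·7^r - 3 = 5·7^((r+1) - 1) - 3,
which is the claimed formula at t = r+1.
By induction, the statement is established for all t ≥ 1.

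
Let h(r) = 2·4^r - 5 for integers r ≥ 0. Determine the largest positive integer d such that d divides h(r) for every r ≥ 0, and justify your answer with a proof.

Computing the first values: h(0) = -3 and h(1) = 3; gcd(-3, 3) = 3, so d ≤ 3.
We prove 3 | 2·4^r - 5 for all r ≥ 0 by induction on r.
Base case (r = 0): h(0) = -3 = 3·(-1), so 3 | h(0).
Inductive step: suppose the statement holds for some i ≥ 0, i.e. 3 | h(i). Then
h(i+1) = 2·4^(i+1) - 5 = 4·(2·4^i - 5) + 15 = 4·h(i) + 15. The first term is divisible by 3 by the inductive hypothesis, and 15 is divisible by 3. Hence 3 | h(i+1).
By induction, the statement is established for all r ≥ 0.
Therefore the largest such d is 3.

d = 3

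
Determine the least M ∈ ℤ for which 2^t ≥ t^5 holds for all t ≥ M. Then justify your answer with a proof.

At t = 22: 4194304 < 5153632, so the inequality fails and M ≥ 23. We prove 2^t ≥ t^5 for all t ≥ 23.
Base case (t = 23): 2^t = 8388608 and t^5 = 6436343, so 8388608 ≥ 6436343.
For the inductive step, assume it holds for an arbitrary k ≥ 23, so 2^k ≥ k^5.
Then 2^(k + 1) = 2·(2^k) ≥ 2·(k^5).
Also, for k ≥ 23 we have 2·(k^5) ≥ (k+1)^5, since 2 ≥ (1 + 1/k)^5 for all k ≥ 23.
Combining, 2^(k + 1) ≥ (k+1)^5.
Hence, by induction on t, the claim holds for every t ≥ 23.
Hence the smallest such M is 23.

M = 23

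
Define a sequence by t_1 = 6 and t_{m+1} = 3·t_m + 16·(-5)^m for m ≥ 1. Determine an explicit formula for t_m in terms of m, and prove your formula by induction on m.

t_m = -2(-5)^m - 4·3^(m - 1)

Computing the first terms: t_1 = 6, t_2 = -62, t_3 = 214. This suggests t_m = -2(-5)^m - 4·3^(m - 1).
When m = 1: the formula gives 6 = 6 = t_1.
Inductive step: assume the claim holds for m = i, so t_i = -2(-5)^i - 4·3^(i - 1).
Then t_{i+1} = 3·t_i + 16·(-5)^i = 3·(-2(-5)^i - 4·3^(i - 1)) + 16·(-5)^i = -2(-5)^(i + 1) - 4·3^i = -2(-5)^(i+1) - 4·3^((i+1) - 1),
which is the claimed formula at m = i+1.
This completes the induction.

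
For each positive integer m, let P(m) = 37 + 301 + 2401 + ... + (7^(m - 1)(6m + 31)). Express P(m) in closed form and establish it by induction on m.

P(m) = 7^m(m + 5) - 5

We claim P(m) = 7^m(m + 5) - 5 for all m ≥ 1.
Base case (m = 1): P(1) = 37, and the closed form gives 37. They agree.
Suppose the result is true for m = k, so P(k) = 7^k(k + 5) - 5.
Then P(k+1) = P(k) + (7^k(6k + 37)) = (7^k(k + 5) - 5) + (7^k(6k + 37)).
Simplifying, P(k+1) = 7·7^k·k + 42·7^k - 5 = 7^(k+1)((k+1) + 5) - 5,
which is the closed form with m = k+1.
By induction, the statement is established for all m ≥ 1.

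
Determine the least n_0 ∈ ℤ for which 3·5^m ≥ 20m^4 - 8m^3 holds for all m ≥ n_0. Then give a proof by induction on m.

n_0 = 6

At m = 5: 9375 < 11500, so the inequality fails and n_0 ≥ 6. We prove 3·5^m ≥ 20m^4 - 8m^3 for all m ≥ 6.
When m = 6: 3·5^m = 46875 and 20m^4 - 8m^3 = 24192, so 46875 ≥ 24192.
Inductive step: suppose the statement holds for some k ≥ 6, so 3·5^k ≥ 20k^4 - 8k^3.
Then 3·5^(k + 1) = 5·(3·5^k) ≥ 5·(20k^4 - 8k^3).
Also, for k ≥ 6 we have 5·(20k^4 - 8k^3) ≥ 20(k+1)^4 - 8(k+1)^3, since 5·(20k^4 - 8k^3) − (20(k+1)^4 - 8(k+1)^3) = 80k^4 - 112k^3 - 96k^2 - 56k - 12, which is nonnegative for all k ≥ 6.
Combining, 3·5^(k + 1) ≥ 20(k+1)^4 - 8(k+1)^3.
This completes the induction.
Hence the smallest such n_0 is 6.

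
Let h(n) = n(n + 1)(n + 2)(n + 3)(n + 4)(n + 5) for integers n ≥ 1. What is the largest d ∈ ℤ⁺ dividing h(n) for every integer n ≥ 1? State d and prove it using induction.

d = 720

Computing the first values: h(1) = 720 and h(2) = 5040; gcd(720, 5040) = 720, so d ≤ 720.
We prove 720 | n(n + 1)(n + 2)(n + 3)(n + 4)(n + 5) for all n ≥ 1 by induction on n.
For the base case n = 1: h(1) = 720 = 720·(1), so 720 | h(1).
Inductive step: assume the claim holds for n = k, i.e. 720 | h(k). Then
h(k+1) − h(k) = (k+1)·(k+2)·(k+3)·(k+4)·(k+5)·(k+6) − k·(k+1)·(k+2)·(k+3)·(k+4)·(k+5) = (k+1)·(k+2)·(k+3)·(k+4)·(k+5)·[(k+6) − k] = 6·(k+1)·(k+2)·(k+3)·(k+4)·(k+5). The product of 5 consecutive integers is divisible by (5)! = 120, so h(k+1) − h(k) is divisible by 6·120 = 720. By the inductive hypothesis 720 | h(k), hence 720 | h(k+1).
By the principle of mathematical induction, the result holds for all n ≥ 1.
Therefore the largest such d is 720.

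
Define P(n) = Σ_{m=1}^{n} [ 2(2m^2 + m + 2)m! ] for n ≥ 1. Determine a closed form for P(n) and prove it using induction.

We claim P(n) = (4n + 2)(n + 1)! - 2 for all n ≥ 1.
Base case (n = 1): P(1) = 10, and the closed form gives 10. They agree.
Suppose the result is true for n = m, so P(m) = (4m + 2)(m + 1)! - 2.
Then P(m+1) = P(m) + (2(2m^2 + 5m + 5)(m + 1)!) = ((4m + 2)(m + 1)! - 2) + (2(2m^2 + 5m + 5)(m + 1)!).
Simplifying, P(m+1) = (4(m+1) + 2)((m+1) + 1)! - 2,
which is the closed form with n = m+1.
This completes the induction.

P(n) = (4n + 2)(n + 1)! - 2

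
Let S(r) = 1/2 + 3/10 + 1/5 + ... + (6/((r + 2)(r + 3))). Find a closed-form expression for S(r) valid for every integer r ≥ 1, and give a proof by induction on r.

S(r) = 2r/(r + 3)

We claim S(r) = 2r/(r + 3) for all r ≥ 1.
When r = 1: S(1) = 1/2, and the closed form gives 1/2. They agree.
For the inductive step, assume it holds for an arbitrary i ≥ 1, so S(i) = 2i/(i + 3).
Then S(i+1) = S(i) + (6/((i + 3)(i + 4))) = (2i/(i + 3)) + (6/((i + 3)(i + 4))).
Simplifying, S(i+1) = 2(i + 1)/(i + 4) = 2(i+1)/((i+1) + 3),
which is the closed form with r = i+1.
Hence, by induction on r, the claim holds for every r ≥ 1.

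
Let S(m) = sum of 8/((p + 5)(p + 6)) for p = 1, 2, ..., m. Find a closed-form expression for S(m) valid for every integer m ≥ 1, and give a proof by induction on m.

S(m) = 4m/(3(m + 6))

We claim S(m) = 4m/(3(m + 6)) for all m ≥ 1.
Base case (m = 1): S(1) = 4/21, and the closed form gives 4/21. They agree.
Suppose the result is true for m = p, so S(p) = 4p/(3(p + 6)).
Then S(p+1) = S(p) + (8/((p + 6)(p + 7))) = (4p/(3(p + 6))) + (8/((p + 6)(p + 7))).
Simplifying, S(p+1) = 4(p + 1)/(3(p + 7)) = 4(p+1)/(3((p+1) + 6)),
which is the closed form with m = p+1.
By induction, the statement is established for all m ≥ 1.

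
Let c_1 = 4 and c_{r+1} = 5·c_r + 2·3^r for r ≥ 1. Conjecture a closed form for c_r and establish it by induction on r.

c_r = -3^r + 7·5^(r - 1)

Computing the first terms: c_1 = 4, c_2 = 26, c_3 = 148. This suggests c_r = -3^r + 7·5^(r - 1).
For the base case r = 1: the formula gives 4 = 4 = c_1.
Inductive step: assume the claim holds for r = i, so c_i = -3^i + 7·5^(i - 1).
Then c_{i+1} = 5·c_i + 2·3^i = 5·(-3^i + 7·5^(i - 1)) + 2·3^i = -3^(i + 1) + 7·5^i = -3^(i+1) + 7·5^((i+1) - 1),
which is the claimed formula at r = i+1.
This completes the induction.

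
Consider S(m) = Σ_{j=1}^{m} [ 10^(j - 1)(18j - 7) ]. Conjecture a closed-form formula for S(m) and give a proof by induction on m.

We claim S(m) = 10^m(2m - 1) + 1 for all m ≥ 1.
When m = 1: S(1) = 11, and the closed form gives 11. They agree.
For the inductive step, assume it holds for an arbitrary j ≥ 1, so S(j) = 10^j(2j - 1) + 1.
Then S(j+1) = S(j) + (10^j(18j + 11)) = (10^j(2j - 1) + 1) + (10^j(18j + 11)).
Simplifying, S(j+1) = 20·10^j·j + 10·10^j + 1 = 10^(j+1)(2(j+1) - 1) + 1,
which is the closed form with m = j+1.
By induction, the statement is established for all m ≥ 1.

S(m) = 10^m(2m - 1) + 1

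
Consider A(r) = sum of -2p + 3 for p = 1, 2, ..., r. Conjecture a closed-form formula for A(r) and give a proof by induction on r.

A(r) = -r(r - 2)

We claim A(r) = -r(r - 2) for all r ≥ 1.
When r = 1: A(1) = 1, and the closed form gives 1. They agree.
Inductive step: assume the claim holds for r = p, so A(p) = p(-p + 2).
Then A(p+1) = A(p) + (-2p + 1) = (p(-p + 2)) + (-2p + 1).
Simplifying, A(p+1) = -(p - 1)(p + 1) = -(p+1)((p+1) - 2),
which is the closed form with r = p+1.
This completes the induction.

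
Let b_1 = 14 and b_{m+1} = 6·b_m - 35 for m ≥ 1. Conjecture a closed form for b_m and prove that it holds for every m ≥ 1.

Computing the first terms: b_1 = 14, b_2 = 49, b_3 = 259. This suggests b_m = 7·6^(m - 1) + 7.
For the base case m = 1: the formula gives 14 = 14 = b_1.
Suppose the result is true for m = j, so b_j = 7·6^(j - 1) + 7.
Then b_{j+1} = 6·b_j - 35 = 6·(7·6^(j - 1) + 7) - 35 = 7·6^j + 7 = 7·6^((j+1) - 1) + 7,
which is the claimed formula at m = j+1.
By induction, the statement is established for all m ≥ 1.

b_m = 7·6^(m - 1) + 7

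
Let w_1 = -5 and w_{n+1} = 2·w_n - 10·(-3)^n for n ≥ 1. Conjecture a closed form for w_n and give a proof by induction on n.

w_n = 2(-3)^n + 2^(n - 1)

Computing the first terms: w_1 = -5, w_2 = 20, w_3 = -50. This suggests w_n = 2(-3)^n + 2^(n - 1).
Base step (n = 1): the formula gives -5 = -5 = w_1.
Inductive step: assume the claim holds for n = p, so w_p = 2(-3)^p + 2^(p - 1).
Then w_{p+1} = 2·w_p - 10·(-3)^p = 2·(2(-3)^p + 2^(p - 1)) - 10·(-3)^p = 2(-3)^(p + 1) + 2^p = 2(-3)^(p+1) + 2^((p+1) - 1),
which is the claimed formula at n = p+1.
Hence, by induction on n, the claim holds for every n ≥ 1.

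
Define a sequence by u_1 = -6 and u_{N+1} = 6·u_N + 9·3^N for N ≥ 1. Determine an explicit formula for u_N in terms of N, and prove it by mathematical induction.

u_N = -3^(N + 1) + 3·6^(N - 1)

Computing the first terms: u_1 = -6, u_2 = -9, u_3 = 27. This suggests u_N = -3^(N + 1) + 3·6^(N - 1).
For the base case N = 1: the formula gives -6 = -6 = u_1.
Inductive step: assume the claim holds for N = p, so u_p = -3^(p + 1) + 3·6^(p - 1).
Then u_{p+1} = 6·u_p + 9·3^p = 6·(-3^(p + 1) + 3·6^(p - 1)) + 9·3^p = -3^(p + 2) + 3·6^p = -3^((p+1) + 1) + 3·6^((p+1) - 1),
which is the claimed formula at N = p+1.
By induction, the statement is established for all N ≥ 1.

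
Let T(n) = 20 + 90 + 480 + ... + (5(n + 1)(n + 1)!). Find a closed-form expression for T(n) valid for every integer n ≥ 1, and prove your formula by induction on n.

T(n) = 5(n + 2)! - 10

We claim T(n) = 5(n + 2)! - 10 for all n ≥ 1.
Base step (n = 1): T(1) = 20, and the closed form gives 20. They agree.
Suppose the result is true for n = j, so T(j) = 5(j + 2)! - 10.
Then T(j+1) = T(j) + (5(j + 2)(j + 2)!) = (5(j + 2)! - 10) + (5(j + 2)(j + 2)!).
Simplifying, T(j+1) = 5((j+1) + 2)! - 10,
which is the closed form with n = j+1.
This completes the induction.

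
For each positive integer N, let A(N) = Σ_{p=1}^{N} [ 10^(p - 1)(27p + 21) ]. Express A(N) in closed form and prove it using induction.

A(N) = 10^N(3N + 2) - 2

We claim A(N) = 10^N(3N + 2) - 2 for all N ≥ 1.
Base step (N = 1): A(1) = 48, and the closed form gives 48. They agree.
Inductive step: suppose the statement holds for some p ≥ 1, so A(p) = 10^p(3p + 2) - 2.
Then A(p+1) = A(p) + (10^p(27p + 48)) = (10^p(3p + 2) - 2) + (10^p(27p + 48)).
Simplifying, A(p+1) = 30·10^p·p + 50·10^p - 2 = 10^(p+1)(3(p+1) + 2) - 2,
which is the closed form with N = p+1.
By induction, the statement is established for all N ≥ 1.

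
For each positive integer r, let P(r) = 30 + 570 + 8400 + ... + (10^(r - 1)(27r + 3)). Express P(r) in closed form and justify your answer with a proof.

P(r) = 3·10^r·r

We claim P(r) = 3·10^r·r for all r ≥ 1.
Base step (r = 1): P(1) = 30, and the closed form gives 30. They agree.
Suppose the result is true for r = k, so P(k) = 3·10^k·k.
Then P(k+1) = P(k) + (10^k(27k + 30)) = (3·10^k·k) + (10^k(27k + 30)).
Simplifying, P(k+1) = 30·10^k(k + 1) = 3·10^(k+1)·(k+1),
which is the closed form with r = k+1.
By induction, the statement is established for all r ≥ 1.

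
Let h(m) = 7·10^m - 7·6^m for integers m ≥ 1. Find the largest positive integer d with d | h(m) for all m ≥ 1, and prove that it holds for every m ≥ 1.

Computing the first values: h(1) = 28 and h(2) = 448; gcd(28, 448) = 28, so d ≤ 28.
We prove 28 | 7·10^m - 7·6^m for all m ≥ 1 by induction on m.
Base step (m = 1): h(1) = 28 = 28·(1), so 28 | h(1).
Inductive step: assume the claim holds for m = i, i.e. 28 | h(i). Then
h(i+1) − 10·h(i) = (7·10^(i+1) - 7·6^(i+1)) − 10·(7·10^i - 7·6^i) = (-7)·6^i·(6 − 10) = (28)·6^i. Since 28 | h(i) by the inductive hypothesis, 28 | 10·h(i); and 28 | 28 since 28 = 28·1. Therefore 28 | h(i+1).
By induction, the statement is established for all m ≥ 1.
Therefore the largest such d is 28.

d = 28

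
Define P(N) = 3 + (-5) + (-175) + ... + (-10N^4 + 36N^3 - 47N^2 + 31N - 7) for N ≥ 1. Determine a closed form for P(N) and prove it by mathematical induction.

P(N) = -N(2N^4 - 4N^3 + N^2 - N - 1)

We claim P(N) = -N(2N^4 - 4N^3 + N^2 - N - 1) for all N ≥ 1.
When N = 1: P(1) = 3, and the closed form gives 3. They agree.
Suppose the result is true for N = k, so P(k) = k(-2k^4 + 4k^3 - k^2 + k + 1).
Then P(k+1) = P(k) + (-10k^4 - 4k^3 + k^2 + 5k + 3) = (k(-2k^4 + 4k^3 - k^2 + k + 1)) + (-10k^4 - 4k^3 + k^2 + 5k + 3).
Simplifying, P(k+1) = -(k + 1)(2k^4 + 4k^3 + k^2 - 3k - 3) = -(k+1)(2(k+1)^4 - 4(k+1)^3 + (k+1)^2 - (k+1) - 1),
which is the closed form with N = k+1.
By the principle of mathematical induction, the result holds for all N ≥ 1.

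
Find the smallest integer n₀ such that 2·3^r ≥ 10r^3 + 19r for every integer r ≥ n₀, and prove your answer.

n₀ = 7

At r = 6: 1458 < 2274, so the inequality fails and n₀ ≥ 7. We prove 2·3^r ≥ 10r^3 + 19r for all r ≥ 7.
For the base case r = 7: 2·3^r = 4374 and 10r^3 + 19r = 3563, so 4374 ≥ 3563.
Inductive step: assume the claim holds for r = m, so 2·3^m ≥ 10m^3 + 19m.
Then 2·3^(m + 1) = 3·(2·3^m) ≥ 3·(10m^3 + 19m).
Also, for m ≥ 7 we have 3·(10m^3 + 19m) ≥ 10(m+1)^3 + 19(m+1), since 3·(10m^3 + 19m) − (10(m+1)^3 + 19(m+1)) = 20m^3 - 30m^2 + 8m - 29, which is nonnegative for all m ≥ 7.
Combining, 2·3^(m + 1) ≥ 10(m+1)^3 + 19(m+1).
By the principle of mathematical induction, the result holds for all r ≥ 7.
Hence the smallest such n₀ is 7.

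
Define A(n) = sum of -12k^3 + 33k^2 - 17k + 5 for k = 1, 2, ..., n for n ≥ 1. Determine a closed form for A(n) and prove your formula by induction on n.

We claim A(n) = -n(3n^3 - 5n^2 - 5n - 2) for all n ≥ 1.
For the base case n = 1: A(1) = 9, and the closed form gives 9. They agree.
For the inductive step, assume it holds for an arbitrary k ≥ 1, so A(k) = k(-3k^3 + 5k^2 + 5k + 2).
Then A(k+1) = A(k) + (-12k^3 - 3k^2 + 13k + 9) = (k(-3k^3 + 5k^2 + 5k + 2)) + (-12k^3 - 3k^2 + 13k + 9).
Simplifying, A(k+1) = -(k + 1)(3k^3 + 4k^2 - 6k - 9) = -(k+1)(3(k+1)^3 - 5(k+1)^2 - 5(k+1) - 2),
which is the closed form with n = k+1.
By the principle of mathematical induction, the result holds for all n ≥ 1.

A(n) = -n(3n^3 - 5n^2 - 5n - 2)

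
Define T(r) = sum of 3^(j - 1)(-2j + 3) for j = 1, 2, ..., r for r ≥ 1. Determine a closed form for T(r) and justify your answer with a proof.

T(r) = 3^r(-r + 2) - 2

We claim T(r) = 3^r(-r + 2) - 2 for all r ≥ 1.
Base step (r = 1): T(1) = 1, and the closed form gives 1. They agree.
Inductive step: suppose the statement holds for some j ≥ 1, so T(j) = 3^j(-j + 2) - 2.
Then T(j+1) = T(j) + (3^j(-2j + 1)) = (3^j(-j + 2) - 2) + (3^j(-2j + 1)).
Simplifying, T(j+1) = -3^(j + 1)j + 3^(j + 1) - 2 = 3^(j+1)(-(j+1) + 2) - 2,
which is the closed form with r = j+1.
This completes the induction.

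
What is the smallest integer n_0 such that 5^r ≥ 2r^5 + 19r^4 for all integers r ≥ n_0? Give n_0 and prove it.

At r = 7: 78125 < 79233, so the inequality fails and n_0 ≥ 8. We prove 5^r ≥ 2r^5 + 19r^4 for all r ≥ 8.
Base case (r = 8): 5^r = 390625 and 2r^5 + 19r^4 = 143360, so 390625 ≥ 143360.
Inductive step: assume the claim holds for r = m, so 5^m ≥ 2m^5 + 19m^4.
Then 5^(m + 1) = 5·(5^m) ≥ 5·(2m^5 + 19m^4).
Also, for m ≥ 8 we have 5·(2m^5 + 19m^4) ≥ 2(m+1)^5 + 19(m+1)^4, since 5·(2m^5 + 19m^4) − (2(m+1)^5 + 19(m+1)^4) = 8m^5 + 66m^4 - 96m^3 - 134m^2 - 86m - 21, which is nonnegative for all m ≥ 8.
Combining, 5^(m + 1) ≥ 2(m+1)^5 + 19(m+1)^4.
Hence, by induction on r, the claim holds for every r ≥ 8.
Hence the smallest such n_0 is 8.

n_0 = 8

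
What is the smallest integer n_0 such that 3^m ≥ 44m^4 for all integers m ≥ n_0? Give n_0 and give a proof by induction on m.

n_0 = 13

At m = 12: 531441 < 912384, so the inequality fails and n_0 ≥ 13. We prove 3^m ≥ 44m^4 for all m ≥ 13.
When m = 13: 3^m = 1594323 and 44m^4 = 1256684, so 1594323 ≥ 1256684.
For the inductive step, assume it holds for an arbitrary r ≥ 13, so 3^r ≥ 44r^4.
Then 3^(r + 1) = 3·(3^r) ≥ 3·(44r^4).
Also, for r ≥ 13 we have 3·(44r^4) ≥ 44(r+1)^4, since 3 ≥ (1 + 1/r)^4 for all r ≥ 13.
Combining, 3^(r + 1) ≥ 44(r+1)^4.
By the principle of mathematical induction, the result holds for all m ≥ 13.
Hence the smallest such n_0 is 13.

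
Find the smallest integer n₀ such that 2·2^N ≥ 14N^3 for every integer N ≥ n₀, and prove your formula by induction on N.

At N = 14: 32768 < 38416, so the inequality fails and n₀ ≥ 15. We prove 2·2^N ≥ 14N^3 for all N ≥ 15.
Base step (N = 15): 2·2^N = 65536 and 14N^3 = 47250, so 65536 ≥ 47250.
Suppose the result is true for N = p, so 2·2^p ≥ 14p^3.
Then 2·2^(p + 1) = 2·(2·2^p) ≥ 2·(14p^3).
Also, for p ≥ 15 we have 2·(14p^3) ≥ 14(p+1)^3, since 2 ≥ (1 + 1/p)^3 for all p ≥ 15.
Combining, 2·2^(p + 1) ≥ 14(p+1)^3.
By induction, the statement is established for all N ≥ 15.
Hence the smallest such n₀ is 15.

n₀ = 15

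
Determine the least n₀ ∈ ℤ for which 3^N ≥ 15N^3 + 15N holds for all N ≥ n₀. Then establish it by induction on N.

At N = 8: 6561 < 7800, so the inequality fails and n₀ ≥ 9. We prove 3^N ≥ 15N^3 + 15N for all N ≥ 9.
When N = 9: 3^N = 19683 and 15N^3 + 15N = 11070, so 19683 ≥ 11070.
Suppose the result is true for N = i, so 3^i ≥ 15i^3 + 15i.
Then 3^(i + 1) = 3·(3^i) ≥ 3·(15i^3 + 15i).
Also, for i ≥ 9 we have 3·(15i^3 + 15i) ≥ 15(i+1)^3 + 15(i+1), since 3·(15i^3 + 15i) − (15(i+1)^3 + 15(i+1)) = 30i^3 - 45i^2 - 15i - 30, which is nonnegative for all i ≥ 9.
Combining, 3^(i + 1) ≥ 15(i+1)^3 + 15(i+1).
Hence, by induction on N, the claim holds for every N ≥ 9.
Hence the smallest such n₀ is 9.

n₀ = 9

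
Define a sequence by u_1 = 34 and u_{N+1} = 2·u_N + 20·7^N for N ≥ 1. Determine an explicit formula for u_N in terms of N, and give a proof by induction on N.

Computing the first terms: u_1 = 34, u_2 = 208, u_3 = 1396. This suggests u_N = 3·2^N + 4·7^N.
Base step (N = 1): the formula gives 34 = 34 = u_1.
Suppose the result is true for N = r, so u_r = 3·2^r + 4·7^r.
Then u_{r+1} = 2·u_r + 20·7^r = 2·(3·2^r + 4·7^r) + 20·7^r = 3·2^(r + 1) + 4·7^(r + 1),
which is the claimed formula at N = r+1.
Hence, by induction on N, the claim holds for every N ≥ 1.

u_N = 3·2^N + 4·7^N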